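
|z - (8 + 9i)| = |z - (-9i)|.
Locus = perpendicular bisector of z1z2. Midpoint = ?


Equal distances means the locus is the perpendicular bisector of z1 and z2.
Midpoint = ((8+0)/2, (9+(-9))/2) = (4.0000, 0)

Perpendicular bisector through (4.0000, 0)


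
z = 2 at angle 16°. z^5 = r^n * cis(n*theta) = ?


r^5 = 2^5 = 32
n*theta = 5*16° = 80° = 80° (mod 360)
a = 32*cos(80°) = 5.5567
b = 32*sin(80°) = 31.5138

32 cis(80°) = 5.5567 + 31.5138i


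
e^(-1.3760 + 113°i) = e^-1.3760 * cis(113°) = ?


e^-1.3760 = 0.2526
cos(113°) = -0.3907
sin(113°) = 0.9205
Real = 0.2526*(-0.3907) = -0.0987
Imag = 0.2526*0.9205 = 0.2325

-0.0987 + 0.2325i


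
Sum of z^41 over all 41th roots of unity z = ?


The roots are w_k = w^k with w = e^(2*pi*i/41), and (w^k)^41 = (w^41)^k.
So S = 1 + u + u^2 + ... + u^(40) with u = w^41.
41 = 1*41 + 0, so 41 is a multiple of 41 and u = (w^41)^1 = 1.
Every one of the 41 terms equals 1: S = 41

S = 41


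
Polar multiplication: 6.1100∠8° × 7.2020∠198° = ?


r = 6.1100 * 7.2020 = 44.0042
theta = 8° + 198° = 206° = 206° (mod 360)

44.0042 cis(206°)


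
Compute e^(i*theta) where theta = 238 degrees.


cos(238°) = -0.5299
sin(238°) = -0.8480

e^(i*238°) = -0.5299 - 0.8480i


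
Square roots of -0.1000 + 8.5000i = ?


|z| = sqrt(0.01+72.25) = 8.5006
sqrt((|z|+a)/2) = sqrt((8.5006+(-0.1))/2) = sqrt(4.2003) = 2.0495
sqrt((|z|-a)/2) = sqrt((8.5006-(-0.1))/2) = sqrt(4.3003) = 2.0737

±(2.0495 + 2.0737i) i.e. 2.0495 + 2.0737i and -2.0495 - 2.0737i


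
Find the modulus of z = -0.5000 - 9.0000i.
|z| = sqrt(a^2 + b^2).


|z| = sqrt((-0.5)^2 + (-9)^2) = sqrt(0.25 + 81) = sqrt(81.25) = 9.0139

|z| = 9.0139


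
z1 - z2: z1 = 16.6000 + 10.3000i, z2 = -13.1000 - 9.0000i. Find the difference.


Real: 16.6 + 13.1 = 29.7
Imag: 10.3 + 9 = 19.3

29.7000 + 19.3000i


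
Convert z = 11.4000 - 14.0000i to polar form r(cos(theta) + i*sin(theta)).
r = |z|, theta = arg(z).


r = sqrt(129.96+196) = sqrt(325.96) = 18.0544
theta = atan2(-14, 11.4) = -50.8446 degrees

r = 18.0544, theta = -50.8446 degrees


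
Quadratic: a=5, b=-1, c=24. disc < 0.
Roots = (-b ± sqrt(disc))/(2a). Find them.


disc = (-1)^2 - 4*5*24 = 1 - 480 = -479
sqrt(|disc|) = sqrt(479) = 21.8861
Real part = 1/(2*5) = 0.1000
Imag part = 21.8861/(2*5) = 2.1886

0.1000 ± 2.1886i


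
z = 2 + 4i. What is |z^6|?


|z| = sqrt(4+16) = sqrt(20) = 4.4721
|z^6| = |z|^6 = (sqrt(20))^6 = 20^3 = 8000

|z^6| = 8000


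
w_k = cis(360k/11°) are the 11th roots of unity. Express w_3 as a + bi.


Angle = 360*3/11 = 98.1818°
a = cos(98.1818°) = -0.1423
b = sin(98.1818°) = 0.9898

-0.1423 + 0.9898i


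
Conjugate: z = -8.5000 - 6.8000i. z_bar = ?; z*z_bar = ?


z_bar = -8.5000 + 6.8000i
z*z_bar = (-8.5)^2 + (-6.8)^2 = 72.25 + 46.24 = 118.49

z_bar = -8.5000 + 6.8000i, z*z_bar = 118.49


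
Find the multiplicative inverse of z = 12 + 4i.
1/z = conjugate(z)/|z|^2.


|z|^2 = 144+16 = 160
1/z = (12 - 4i)/160

1/z = 0.0750 - 0.0250i


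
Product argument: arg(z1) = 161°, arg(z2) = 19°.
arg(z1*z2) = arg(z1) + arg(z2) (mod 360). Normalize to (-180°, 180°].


arg(z1*z2) = 161° + 19° = 180°
Normalized to (-180°, 180°]: 180°

180°


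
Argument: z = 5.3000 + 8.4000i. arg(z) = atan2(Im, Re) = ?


Re = 5.3, Im = 8.4
arg = atan2(8.4, 5.3) = 57.7500 degrees

arg(z) = 57.7500 degrees


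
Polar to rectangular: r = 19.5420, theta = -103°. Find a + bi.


a = 19.5420*cos(-103°) = 19.5420*(-0.22495) = -4.3960
b = 19.5420*sin(-103°) = 19.5420*(-0.97437) = -19.0411

-4.3960 - 19.0411i


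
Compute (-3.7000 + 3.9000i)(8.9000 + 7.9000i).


Real = -3.7*8.9 - 3.9*7.9 = -32.93 - 30.81 = -63.74
Imag = -3.7*7.9 + 8.9*3.9 = -29.23 + 34.71 = 5.48

-63.7400 + 5.4800i


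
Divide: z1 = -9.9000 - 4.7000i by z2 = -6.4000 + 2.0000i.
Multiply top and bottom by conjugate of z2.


Conjugate of z2 = -6.4000 - 2.0000i
Numerator: (-9.9000 - 4.7000i)(-6.4000 - 2.0000i) = 53.9600 + 49.8800i
Denominator: (-6.4)^2 + 2^2 = 44.96
Result = (53.9600 + 49.8800i)/44.96

1.2002 + 1.1094i


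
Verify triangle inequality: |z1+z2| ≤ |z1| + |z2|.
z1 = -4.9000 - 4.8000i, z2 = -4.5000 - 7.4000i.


|z1| = sqrt((-4.9)^2 + (-4.8)^2) = sqrt(47.05) = 6.8593
|z2| = sqrt((-4.5)^2 + (-7.4)^2) = sqrt(75.01) = 8.6608
z1+z2 = -9.4000 - 12.2000i
|z1+z2| = sqrt(237.2) = 15.4013
|z1|+|z2| = 6.8593 + 8.6608 = 15.5201

|z1+z2| = 15.4013 ≤ |z1|+|z2| = 15.5201 (verified)


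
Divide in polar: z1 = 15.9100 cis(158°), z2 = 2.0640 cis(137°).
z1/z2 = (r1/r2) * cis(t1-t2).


r = 15.9100 / 2.0640 = 7.7083
theta = 158° - 137° = 21° = 21° (mod 360)

7.7083 cis(21°)


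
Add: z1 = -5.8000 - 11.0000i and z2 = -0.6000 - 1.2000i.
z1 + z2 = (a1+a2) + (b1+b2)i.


Real: -5.8 - 0.6 = -6.4
Imag: -11 - 1.2 = -12.2

-6.4000 - 12.2000i


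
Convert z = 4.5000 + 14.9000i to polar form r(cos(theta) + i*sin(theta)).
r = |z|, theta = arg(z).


r = sqrt(20.25+222.01) = sqrt(242.26) = 15.5647
theta = atan2(14.9, 4.5) = 73.1950 degrees

r = 15.5647, theta = 73.1950 degrees


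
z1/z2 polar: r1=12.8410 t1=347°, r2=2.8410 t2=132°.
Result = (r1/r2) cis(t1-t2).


r = 12.8410 / 2.8410 = 4.5199
theta = 347° - 132° = 215° = 215° (mod 360)

4.5199 cis(215°)


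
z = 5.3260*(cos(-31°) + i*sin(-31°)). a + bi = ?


a = 5.3260*cos(-31°) = 5.3260*0.85717 = 4.5653
b = 5.3260*sin(-31°) = 5.3260*(-0.51504) = -2.7431

4.5653 - 2.7431i


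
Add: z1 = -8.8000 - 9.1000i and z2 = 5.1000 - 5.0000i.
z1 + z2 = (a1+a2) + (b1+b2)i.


Real: -8.8 + 5.1 = -3.7
Imag: -9.1 - 5 = -14.1

-3.7000 - 14.1000i


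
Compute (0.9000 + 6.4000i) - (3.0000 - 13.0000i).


Real: 0.9 - 3 = -2.1
Imag: 6.4 + 13 = 19.4

-2.1000 + 19.4000i


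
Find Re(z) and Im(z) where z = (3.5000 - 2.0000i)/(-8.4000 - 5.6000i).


Multiply by conjugate: (3.5000 - 2.0000i)(-8.4000 + 5.6000i) / ((-8.4)^2 + (-5.6)^2)
Numerator real = 3.5*(-8.4) - (2)*(-5.6) = -18.2
Numerator imag = -2*(-8.4) - 3.5*(-5.6) = 36.4
Denominator = 101.92
Re(z) = -18.2/101.92 = -0.1786
Im(z) = 36.4/101.92 = 0.3571

Re(z) = -0.1786, Im(z) = 0.3571


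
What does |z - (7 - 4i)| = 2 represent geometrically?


|z - z0| = r is a circle with center z0 and radius r.
Center = (7, -4), radius = 2

Circle with center (7, -4) and radius 2


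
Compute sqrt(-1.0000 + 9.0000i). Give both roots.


|z| = sqrt(1+81) = 9.0554
sqrt((|z|+a)/2) = sqrt((9.0554+(-1))/2) = sqrt(4.0277) = 2.0069
sqrt((|z|-a)/2) = sqrt((9.0554-(-1))/2) = sqrt(5.0277) = 2.2423

±(2.0069 + 2.2423i) i.e. 2.0069 + 2.2423i and -2.0069 - 2.2423i


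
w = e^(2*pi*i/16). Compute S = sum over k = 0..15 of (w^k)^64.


The roots are w_k = w^k with w = e^(2*pi*i/16), and (w^k)^64 = (w^64)^k.
So S = 1 + u + u^2 + ... + u^(15) with u = w^64.
64 = 4*16 + 0, so 64 is a multiple of 16 and u = (w^16)^4 = 1.
Every one of the 16 terms equals 1: S = 16

S = 16


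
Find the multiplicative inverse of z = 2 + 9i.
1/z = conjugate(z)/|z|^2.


|z|^2 = 4+81 = 85
1/z = (2 - 9i)/85

1/z = 0.0235 - 0.1059i


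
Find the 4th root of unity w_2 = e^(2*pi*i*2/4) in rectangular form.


Angle = 360*2/4 = 180°
a = cos(180°) = -1.0000
b = sin(180°) = 0

-1.0000 + 0i


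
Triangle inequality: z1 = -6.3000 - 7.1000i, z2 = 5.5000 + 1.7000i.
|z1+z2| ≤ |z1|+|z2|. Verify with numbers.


|z1| = sqrt((-6.3)^2 + (-7.1)^2) = sqrt(90.1) = 9.4921
|z2| = sqrt(5.5^2 + 1.7^2) = sqrt(33.14) = 5.7567
z1+z2 = -0.8000 - 5.4000i
|z1+z2| = sqrt(29.8) = 5.4589
|z1|+|z2| = 9.4921 + 5.7567 = 15.2488

|z1+z2| = 5.4589 ≤ |z1|+|z2| = 15.2488 (verified)


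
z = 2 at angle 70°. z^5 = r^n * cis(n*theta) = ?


r^5 = 2^5 = 32
n*theta = 5*70° = 350° = 350° (mod 360)
a = 32*cos(350°) = 31.5138
b = 32*sin(350°) = -5.5567

32 cis(350°) = 31.5138 - 5.5567i


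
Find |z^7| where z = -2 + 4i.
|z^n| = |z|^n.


|z| = sqrt(4+16) = sqrt(20) = 4.4721
|z^7| = |z|^7 = (sqrt(20))^7 = 20^3 * sqrt(20) = 8000*sqrt(20)

|z^7| = 8000*sqrt(20) ≈ 35777.0876


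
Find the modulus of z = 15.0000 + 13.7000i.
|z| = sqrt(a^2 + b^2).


|z| = sqrt(15^2 + 13.7^2) = sqrt(225 + 187.69) = sqrt(412.69) = 20.3148

|z| = 20.3148


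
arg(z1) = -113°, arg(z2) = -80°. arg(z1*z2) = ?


arg(z1*z2) = -113° - 80° = -193°
Normalized to (-180°, 180°]: 167°

167°


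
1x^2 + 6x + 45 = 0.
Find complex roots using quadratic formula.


disc = 6^2 - 4*1*45 = 36 - 180 = -144
sqrt(|disc|) = sqrt(144) = 12.0000
Real part = -6/(2*1) = -3.0000
Imag part = 12.0000/(2*1) = 6.0000

-3.0000 ± 6.0000i


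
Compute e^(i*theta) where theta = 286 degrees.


cos(286°) = 0.2756
sin(286°) = -0.9613

e^(i*286°) = 0.2756 - 0.9613i


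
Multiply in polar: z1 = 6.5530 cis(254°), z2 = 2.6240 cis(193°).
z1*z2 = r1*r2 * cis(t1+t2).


r = 6.5530 * 2.6240 = 17.1951
theta = 254° + 193° = 447° = 87° (mod 360)

17.1951 cis(87°)


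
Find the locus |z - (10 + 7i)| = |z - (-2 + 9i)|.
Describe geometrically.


Equal distances means the locus is the perpendicular bisector of z1 and z2.
Midpoint = ((10+(-2))/2, (7+9)/2) = (4.0000, 8.0000)

Perpendicular bisector through (4.0000, 8.0000)


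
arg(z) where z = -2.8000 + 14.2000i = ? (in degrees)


Re = -2.8, Im = 14.2
arg = atan2(14.2, -2.8) = 101.1547 degrees

arg(z) = 101.1547 degrees


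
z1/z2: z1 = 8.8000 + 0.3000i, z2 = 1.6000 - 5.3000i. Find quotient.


Conjugate of z2 = 1.6000 + 5.3000i
Numerator: (8.8000 + 0.3000i)(1.6000 + 5.3000i) = 12.4900 + 47.1200i
Denominator: 1.6^2 + (-5.3)^2 = 30.65
Result = (12.4900 + 47.1200i)/30.65

0.4075 + 1.5374i


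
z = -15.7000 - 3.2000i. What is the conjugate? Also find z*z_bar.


z_bar = -15.7000 + 3.2000i
z*z_bar = (-15.7)^2 + (-3.2)^2 = 246.49 + 10.24 = 256.73

z_bar = -15.7000 + 3.2000i, z*z_bar = 256.73


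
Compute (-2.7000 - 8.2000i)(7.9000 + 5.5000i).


Real = -2.7*7.9 - (-8.2)*5.5 = -21.33 - (-45.1) = 23.77
Imag = -2.7*5.5 + 7.9*(-8.2) = -14.85 - (64.78) = -79.63

23.7700 - 79.6300i


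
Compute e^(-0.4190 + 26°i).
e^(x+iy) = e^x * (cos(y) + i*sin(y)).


e^-0.4190 = 0.6577
cos(26°) = 0.8988
sin(26°) = 0.4384
Real = 0.6577*0.8988 = 0.5911
Imag = 0.6577*0.4384 = 0.2883

0.5911 + 0.2883i


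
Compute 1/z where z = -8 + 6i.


|z|^2 = 64+36 = 100
1/z = (-8 - 6i)/100

1/z = -0.0800 - 0.0600i


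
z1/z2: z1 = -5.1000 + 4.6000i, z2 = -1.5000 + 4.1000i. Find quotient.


Conjugate of z2 = -1.5000 - 4.1000i
Numerator: (-5.1000 + 4.6000i)(-1.5000 - 4.1000i) = 26.5100 + 14.0100i
Denominator: (-1.5)^2 + 4.1^2 = 19.06
Result = (26.5100 + 14.0100i)/19.06

1.3909 + 0.7350i


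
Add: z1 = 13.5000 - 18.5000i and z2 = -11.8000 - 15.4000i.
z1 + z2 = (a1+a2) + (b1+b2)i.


Real: 13.5 - 11.8 = 1.7
Imag: -18.5 - 15.4 = -33.9

1.7000 - 33.9000i


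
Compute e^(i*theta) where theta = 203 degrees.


cos(203°) = -0.9205
sin(203°) = -0.3907

e^(i*203°) = -0.9205 - 0.3907i


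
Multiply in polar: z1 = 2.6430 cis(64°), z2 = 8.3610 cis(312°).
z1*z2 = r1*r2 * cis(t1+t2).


r = 2.6430 * 8.3610 = 22.0981
theta = 64° + 312° = 376° = 16° (mod 360)

22.0981 cis(16°)


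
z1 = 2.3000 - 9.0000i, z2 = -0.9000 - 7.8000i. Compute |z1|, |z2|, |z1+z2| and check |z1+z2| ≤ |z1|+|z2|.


|z1| = sqrt(2.3^2 + (-9)^2) = sqrt(86.29) = 9.2892
|z2| = sqrt((-0.9)^2 + (-7.8)^2) = sqrt(61.65) = 7.8518
z1+z2 = 1.4000 - 16.8000i
|z1+z2| = sqrt(284.2) = 16.8582
|z1|+|z2| = 9.2892 + 7.8518 = 17.1410

|z1+z2| = 16.8582 ≤ |z1|+|z2| = 17.1410 (verified)


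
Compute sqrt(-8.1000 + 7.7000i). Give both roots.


|z| = sqrt(65.61+59.29) = 11.1759
sqrt((|z|+a)/2) = sqrt((11.1759+(-8.1))/2) = sqrt(1.5379) = 1.2401
sqrt((|z|-a)/2) = sqrt((11.1759-(-8.1))/2) = sqrt(9.6379) = 3.1045

±(1.2401 + 3.1045i) i.e. 1.2401 + 3.1045i and -1.2401 - 3.1045i


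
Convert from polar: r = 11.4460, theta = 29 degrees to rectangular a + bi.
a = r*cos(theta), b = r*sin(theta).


a = 11.4460*cos(29°) = 11.4460*0.87462 = 10.0109
b = 11.4460*sin(29°) = 11.4460*0.48481 = 5.5491

10.0109 + 5.5491i


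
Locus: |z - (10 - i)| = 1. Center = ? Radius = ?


|z - z0| = r is a circle with center z0 and radius r.
Center = (10, -1), radius = 1

Circle with center (10, -1) and radius 1


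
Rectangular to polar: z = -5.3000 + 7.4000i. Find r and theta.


r = sqrt(28.09+54.76) = sqrt(82.85) = 9.1022
theta = atan2(7.4, -5.3) = 125.6109 degrees

r = 9.1022, theta = 125.6109 degrees


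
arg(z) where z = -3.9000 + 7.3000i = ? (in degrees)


Re = -3.9, Im = 7.3
arg = atan2(7.3, -3.9) = 118.1132 degrees

arg(z) = 118.1132 degrees


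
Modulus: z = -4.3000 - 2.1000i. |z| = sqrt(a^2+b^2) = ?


|z| = sqrt((-4.3)^2 + (-2.1)^2) = sqrt(18.49 + 4.41) = sqrt(22.9) = 4.7854

|z| = 4.7854


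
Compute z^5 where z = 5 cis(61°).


r^5 = 5^5 = 3125
n*theta = 5*61° = 305° = 305° (mod 360)
a = 3125*cos(305°) = 1792.4264
b = 3125*sin(305°) = -2559.8501

3125 cis(305°) = 1792.4264 - 2559.8501i


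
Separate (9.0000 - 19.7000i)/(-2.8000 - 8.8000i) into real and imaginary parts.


Multiply by conjugate: (9.0000 - 19.7000i)(-2.8000 + 8.8000i) / ((-2.8)^2 + (-8.8)^2)
Numerator real = 9*(-2.8) - (19.7)*(-8.8) = 148.16
Numerator imag = -19.7*(-2.8) - 9*(-8.8) = 134.36
Denominator = 85.28
Re(z) = 148.16/85.28 = 1.7373
Im(z) = 134.36/85.28 = 1.5755

Re(z) = 1.7373, Im(z) = 1.5755


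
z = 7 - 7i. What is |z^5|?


|z| = sqrt(49+49) = sqrt(98) = 9.8995
|z^5| = |z|^5 = (sqrt(98))^5 = 98^2 * sqrt(98) = 9604*sqrt(98)

|z^5| = 9604*sqrt(98) ≈ 95074.7494


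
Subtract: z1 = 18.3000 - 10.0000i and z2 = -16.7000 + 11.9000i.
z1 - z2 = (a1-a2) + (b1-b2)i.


Real: 18.3 + 16.7 = 35
Imag: -10 - 11.9 = -21.9

35.0000 - 21.9000i


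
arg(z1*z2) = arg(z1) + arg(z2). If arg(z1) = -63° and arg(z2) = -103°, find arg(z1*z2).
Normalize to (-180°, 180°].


arg(z1*z2) = -63° - 103° = -166°
Normalized to (-180°, 180°]: -166°

-166°


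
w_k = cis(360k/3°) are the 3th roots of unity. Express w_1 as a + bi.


Angle = 360*1/3 = 120°
a = cos(120°) = -0.5000
b = sin(120°) = 0.8660

-0.5000 + 0.8660i


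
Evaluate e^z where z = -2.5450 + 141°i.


e^-2.5450 = 0.0785
cos(141°) = -0.7771
sin(141°) = 0.6293
Real = 0.0785*(-0.7771) = -0.0610
Imag = 0.0785*0.6293 = 0.0494

-0.0610 + 0.0494i


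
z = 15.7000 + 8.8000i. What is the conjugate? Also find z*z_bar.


z_bar = 15.7000 - 8.8000i
z*z_bar = 15.7^2 + 8.8^2 = 246.49 + 77.44 = 323.93

z_bar = 15.7000 - 8.8000i, z*z_bar = 323.93


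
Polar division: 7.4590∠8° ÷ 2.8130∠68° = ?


r = 7.4590 / 2.8130 = 2.6516
theta = 8° - 68° = -60° = 300° (mod 360)

2.6516 cis(300°)


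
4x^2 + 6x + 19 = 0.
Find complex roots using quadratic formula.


disc = 6^2 - 4*4*19 = 36 - 304 = -268
sqrt(|disc|) = sqrt(268) = 16.3707
Real part = -6/(2*4) = -0.7500
Imag part = 16.3707/(2*4) = 2.0463

-0.7500 ± 2.0463i


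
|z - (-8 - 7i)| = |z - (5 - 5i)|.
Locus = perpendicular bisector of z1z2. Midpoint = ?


Equal distances means the locus is the perpendicular bisector of z1 and z2.
Midpoint = ((-8+5)/2, (-7+(-5))/2) = (-1.5000, -6.0000)

Perpendicular bisector through (-1.5000, -6.0000)


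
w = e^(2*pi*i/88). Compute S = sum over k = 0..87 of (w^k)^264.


The roots are w_k = w^k with w = e^(2*pi*i/88), and (w^k)^264 = (w^264)^k.
So S = 1 + u + u^2 + ... + u^(87) with u = w^264.
264 = 3*88 + 0, so 264 is a multiple of 88 and u = (w^88)^3 = 1.
Every one of the 88 terms equals 1: S = 88

S = 88


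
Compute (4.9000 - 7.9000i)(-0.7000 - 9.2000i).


Real = 4.9*(-0.7) - (-7.9)*(-9.2) = -3.43 - 72.68 = -76.11
Imag = 4.9*(-9.2) - (0.7)*(-7.9) = -45.08 + 5.53 = -39.55

-76.1100 - 39.5500i


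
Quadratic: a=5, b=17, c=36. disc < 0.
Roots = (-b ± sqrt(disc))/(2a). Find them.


disc = 17^2 - 4*5*36 = 289 - 720 = -431
sqrt(|disc|) = sqrt(431) = 20.7605
Real part = -17/(2*5) = -1.7000
Imag part = 20.7605/(2*5) = 2.0761

-1.7000 ± 2.0761i


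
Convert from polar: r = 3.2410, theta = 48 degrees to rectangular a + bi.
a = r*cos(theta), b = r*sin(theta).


a = 3.2410*cos(48°) = 3.2410*0.66913 = 2.1687
b = 3.2410*sin(48°) = 3.2410*0.74314 = 2.4085

2.1687 + 2.4085i


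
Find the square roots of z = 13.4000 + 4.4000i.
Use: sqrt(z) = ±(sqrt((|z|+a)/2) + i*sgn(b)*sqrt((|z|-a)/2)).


|z| = sqrt(179.56+19.36) = 14.1039
sqrt((|z|+a)/2) = sqrt((14.1039+13.4)/2) = sqrt(13.7520) = 3.7084
sqrt((|z|-a)/2) = sqrt((14.1039-13.4)/2) = sqrt(0.3520) = 0.5933

±(3.7084 + 0.5933i) i.e. 3.7084 + 0.5933i and -3.7084 - 0.5933i


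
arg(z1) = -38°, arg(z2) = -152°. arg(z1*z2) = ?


arg(z1*z2) = -38° - 152° = -190°
Normalized to (-180°, 180°]: 170°

170°


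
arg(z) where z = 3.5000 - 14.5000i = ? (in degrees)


Re = 3.5, Im = -14.5
arg = atan2(-14.5, 3.5) = -76.4296 degrees

arg(z) = -76.4296 degrees


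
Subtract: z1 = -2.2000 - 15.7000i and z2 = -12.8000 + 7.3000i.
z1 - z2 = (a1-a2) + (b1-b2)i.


Real: -2.2 + 12.8 = 10.6
Imag: -15.7 - 7.3 = -23

10.6000 - 23.0000i


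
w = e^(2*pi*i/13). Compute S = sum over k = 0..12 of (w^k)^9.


The roots are w_k = w^k with w = e^(2*pi*i/13), and (w^k)^9 = (w^9)^k.
So S = 1 + u + u^2 + ... + u^(12) with u = w^9.
9 = 0*13 + 9, so 9 is not a multiple of 13: u = w^9 ≠ 1 (w is a primitive 13th root), while u^13 = (w^13)^9 = 1.
Geometric series: S = (1 - u^13)/(1 - u) = (1 - 1)/(1 - u) = 0

S = 0


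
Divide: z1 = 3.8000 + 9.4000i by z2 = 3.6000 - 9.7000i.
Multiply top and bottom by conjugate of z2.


Conjugate of z2 = 3.6000 + 9.7000i
Numerator: (3.8000 + 9.4000i)(3.6000 + 9.7000i) = -77.5000 + 70.7000i
Denominator: 3.6^2 + (-9.7)^2 = 107.05
Result = (-77.5000 + 70.7000i)/107.05

-0.7240 + 0.6604i


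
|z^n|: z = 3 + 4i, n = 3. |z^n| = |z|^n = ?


|z| = sqrt(9+16) = sqrt(25) = 5
|z^3| = |z|^3 = 5^3 = 125

|z^3| = 125


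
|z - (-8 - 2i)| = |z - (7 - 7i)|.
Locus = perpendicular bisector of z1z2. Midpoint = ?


Equal distances means the locus is the perpendicular bisector of z1 and z2.
Midpoint = ((-8+7)/2, (-2+(-7))/2) = (-0.5000, -4.5000)

Perpendicular bisector through (-0.5000, -4.5000)


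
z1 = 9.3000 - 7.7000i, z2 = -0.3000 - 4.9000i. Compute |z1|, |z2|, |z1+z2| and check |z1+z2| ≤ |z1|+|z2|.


|z1| = sqrt(9.3^2 + (-7.7)^2) = sqrt(145.78) = 12.0739
|z2| = sqrt((-0.3)^2 + (-4.9)^2) = sqrt(24.1) = 4.9092
z1+z2 = 9.0000 - 12.6000i
|z1+z2| = sqrt(239.76) = 15.4842
|z1|+|z2| = 12.0739 + 4.9092 = 16.9831

|z1+z2| = 15.4842 ≤ |z1|+|z2| = 16.9831 (verified)


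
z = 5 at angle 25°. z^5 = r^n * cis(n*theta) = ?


r^5 = 5^5 = 3125
n*theta = 5*25° = 125° = 125° (mod 360)
a = 3125*cos(125°) = -1792.4264
b = 3125*sin(125°) = 2559.8501

3125 cis(125°) = -1792.4264 + 2559.8501i


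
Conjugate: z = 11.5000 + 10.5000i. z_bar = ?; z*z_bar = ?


z_bar = 11.5000 - 10.5000i
z*z_bar = 11.5^2 + 10.5^2 = 132.25 + 110.25 = 242.5

z_bar = 11.5000 - 10.5000i, z*z_bar = 242.5


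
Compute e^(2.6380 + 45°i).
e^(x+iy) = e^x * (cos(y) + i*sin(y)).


e^2.6380 = 13.9852
cos(45°) = 0.707107
sin(45°) = 0.707107
Real = 13.9852*0.707107 = 9.8890
Imag = 13.9852*0.707107 = 9.8890

9.8890 + 9.8890i


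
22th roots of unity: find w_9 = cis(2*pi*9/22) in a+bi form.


Angle = 360*9/22 = 147.2727°
a = cos(147.2727°) = -0.8413
b = sin(147.2727°) = 0.5406

-0.8413 + 0.5406i


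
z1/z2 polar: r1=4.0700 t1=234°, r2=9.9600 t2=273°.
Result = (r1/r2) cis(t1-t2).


r = 4.0700 / 9.9600 = 0.4086
theta = 234° - 273° = -39° = 321° (mod 360)

0.4086 cis(321°)


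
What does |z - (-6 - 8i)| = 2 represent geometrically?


|z - z0| = r is a circle with center z0 and radius r.
Center = (-6, -8), radius = 2

Circle with center (-6, -8) and radius 2


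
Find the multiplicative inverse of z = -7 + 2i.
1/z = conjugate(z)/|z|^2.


|z|^2 = 49+4 = 53
1/z = (-7 - 2i)/53

1/z = -0.1321 - 0.0377i


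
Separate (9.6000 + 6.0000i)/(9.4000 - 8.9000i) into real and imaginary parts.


Multiply by conjugate: (9.6000 + 6.0000i)(9.4000 + 8.9000i) / (9.4^2 + (-8.9)^2)
Numerator real = 9.6*9.4 + 6*(-8.9) = 36.84
Numerator imag = 6*9.4 - 9.6*(-8.9) = 141.84
Denominator = 167.57
Re(z) = 36.84/167.57 = 0.2198
Im(z) = 141.84/167.57 = 0.8465

Re(z) = 0.2198, Im(z) = 0.8465


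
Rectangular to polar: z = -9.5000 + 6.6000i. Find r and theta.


r = sqrt(90.25+43.56) = sqrt(133.81) = 11.5676
theta = atan2(6.6, -9.5) = 145.2109 degrees

r = 11.5676, theta = 145.2109 degrees


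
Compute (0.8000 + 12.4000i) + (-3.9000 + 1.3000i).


Real: 0.8 - 3.9 = -3.1
Imag: 12.4 + 1.3 = 13.7

-3.1000 + 13.7000i


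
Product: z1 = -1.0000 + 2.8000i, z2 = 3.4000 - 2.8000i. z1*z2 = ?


Real = -1*3.4 - 2.8*(-2.8) = -3.4 - (-7.84) = 4.44
Imag = -1*(-2.8) + 3.4*2.8 = 2.8 + 9.52 = 12.32

4.4400 + 12.3200i


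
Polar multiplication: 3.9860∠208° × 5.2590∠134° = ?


r = 3.9860 * 5.2590 = 20.9624
theta = 208° + 134° = 342° = 342° (mod 360)

20.9624 cis(342°)


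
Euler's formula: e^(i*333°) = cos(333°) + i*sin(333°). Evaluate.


cos(333°) = 0.8910
sin(333°) = -0.4540

e^(i*333°) = 0.8910 - 0.4540i


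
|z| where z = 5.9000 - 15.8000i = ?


|z| = sqrt(5.9^2 + (-15.8)^2) = sqrt(34.81 + 249.64) = sqrt(284.45) = 16.8656

|z| = 16.8656


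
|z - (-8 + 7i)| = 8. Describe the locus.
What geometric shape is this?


|z - z0| = r is a circle with center z0 and radius r.
Center = (-8, 7), radius = 8

Circle with center (-8, 7) and radius 8


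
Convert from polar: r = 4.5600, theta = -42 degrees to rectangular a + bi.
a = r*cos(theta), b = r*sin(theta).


a = 4.5600*cos(-42°) = 4.5600*0.74314 = 3.3887
b = 4.5600*sin(-42°) = 4.5600*(-0.66913) = -3.0512

3.3887 - 3.0512i


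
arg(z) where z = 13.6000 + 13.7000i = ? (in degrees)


Re = 13.6, Im = 13.7
arg = atan2(13.7, 13.6) = 45.2099 degrees

arg(z) = 45.2099 degrees


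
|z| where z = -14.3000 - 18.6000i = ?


|z| = sqrt((-14.3)^2 + (-18.6)^2) = sqrt(204.49 + 345.96) = sqrt(550.45) = 23.4617

|z| = 23.4617


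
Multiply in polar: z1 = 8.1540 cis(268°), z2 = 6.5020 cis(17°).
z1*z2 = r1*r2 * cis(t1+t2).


r = 8.1540 * 6.5020 = 53.0173
theta = 268° + 17° = 285° = 285° (mod 360)

53.0173 cis(285°)


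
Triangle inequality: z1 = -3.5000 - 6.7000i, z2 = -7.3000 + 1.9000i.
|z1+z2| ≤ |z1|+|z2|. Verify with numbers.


|z1| = sqrt((-3.5)^2 + (-6.7)^2) = sqrt(57.14) = 7.5591
|z2| = sqrt((-7.3)^2 + 1.9^2) = sqrt(56.9) = 7.5432
z1+z2 = -10.8000 - 4.8000i
|z1+z2| = sqrt(139.68) = 11.8186
|z1|+|z2| = 7.5591 + 7.5432 = 15.1023

|z1+z2| = 11.8186 ≤ |z1|+|z2| = 15.1023 (verified)


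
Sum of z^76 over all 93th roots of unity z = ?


The roots are w_k = w^k with w = e^(2*pi*i/93), and (w^k)^76 = (w^76)^k.
So S = 1 + u + u^2 + ... + u^(92) with u = w^76.
76 = 0*93 + 76, so 76 is not a multiple of 93: u = w^76 ≠ 1 (w is a primitive 93th root), while u^93 = (w^93)^76 = 1.
Geometric series: S = (1 - u^93)/(1 - u) = (1 - 1)/(1 - u) = 0

S = 0


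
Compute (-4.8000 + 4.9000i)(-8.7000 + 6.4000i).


Real = -4.8*(-8.7) - 4.9*6.4 = 41.76 - 31.36 = 10.4
Imag = -4.8*6.4 - (8.7)*4.9 = -30.72 - (42.63) = -73.35

10.4000 - 73.3500i


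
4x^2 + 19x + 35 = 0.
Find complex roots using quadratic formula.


disc = 19^2 - 4*4*35 = 361 - 560 = -199
sqrt(|disc|) = sqrt(199) = 14.1067
Real part = -19/(2*4) = -2.3750
Imag part = 14.1067/(2*4) = 1.7633

-2.3750 ± 1.7633i


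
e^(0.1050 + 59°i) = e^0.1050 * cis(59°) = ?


e^0.1050 = 1.1107
cos(59°) = 0.51504
sin(59°) = 0.8572
Real = 1.1107*0.51504 = 0.5721
Imag = 1.1107*0.8572 = 0.9521

0.5721 + 0.9521i


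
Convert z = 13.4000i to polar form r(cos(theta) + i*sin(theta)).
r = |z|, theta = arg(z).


r = sqrt(0+179.56) = sqrt(179.56) = 13.4000
theta = atan2(13.4, 0) = 90.0000 degrees

r = 13.4000, theta = 90.0000 degrees


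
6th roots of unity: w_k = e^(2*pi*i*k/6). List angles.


The 6th roots of unity are cis(360k/6°) for k=0..5
Angle step = 360/6 = 60°
Primitive root: cis(60°)
Primitive root = 0.5000 + 0.8660i

6 roots at angles: 0°, 60°, 120°, 180°, 240°, 300°


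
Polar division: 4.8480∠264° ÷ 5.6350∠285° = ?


r = 4.8480 / 5.6350 = 0.8603
theta = 264° - 285° = -21° = 339° (mod 360)

0.8603 cis(339°)


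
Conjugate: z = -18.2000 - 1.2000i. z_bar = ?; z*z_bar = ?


z_bar = -18.2000 + 1.2000i
z*z_bar = (-18.2)^2 + (-1.2)^2 = 331.24 + 1.44 = 332.68

z_bar = -18.2000 + 1.2000i, z*z_bar = 332.68


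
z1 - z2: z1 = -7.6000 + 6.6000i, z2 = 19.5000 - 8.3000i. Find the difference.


Real: -7.6 - 19.5 = -27.1
Imag: 6.6 + 8.3 = 14.9

-27.1000 + 14.9000i


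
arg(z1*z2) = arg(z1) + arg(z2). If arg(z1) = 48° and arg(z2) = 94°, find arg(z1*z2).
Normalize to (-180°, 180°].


arg(z1*z2) = 48° + 94° = 142°
Normalized to (-180°, 180°]: 142°

142°


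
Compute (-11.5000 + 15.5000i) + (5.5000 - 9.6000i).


Real: -11.5 + 5.5 = -6
Imag: 15.5 - 9.6 = 5.9

-6.0000 + 5.9000i


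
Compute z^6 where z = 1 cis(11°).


r^6 = 1^6 = 1
n*theta = 6*11° = 66° = 66° (mod 360)
a = 1*cos(66°) = 0.4067
b = 1*sin(66°) = 0.9135

1 cis(66°) = 0.4067 + 0.9135i


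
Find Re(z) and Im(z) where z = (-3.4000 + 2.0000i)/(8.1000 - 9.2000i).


Multiply by conjugate: (-3.4000 + 2.0000i)(8.1000 + 9.2000i) / (8.1^2 + (-9.2)^2)
Numerator real = -3.4*8.1 + 2*(-9.2) = -45.94
Numerator imag = 2*8.1 - (-3.4)*(-9.2) = -15.08
Denominator = 150.25
Re(z) = -45.94/150.25 = -0.3058
Im(z) = -15.08/150.25 = -0.1004

Re(z) = -0.3058, Im(z) = -0.1004


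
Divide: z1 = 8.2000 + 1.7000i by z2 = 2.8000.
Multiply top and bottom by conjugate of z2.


Conjugate of z2 = 2.8000
Numerator: (8.2000 + 1.7000i)(2.8000) = 22.9600 + 4.7600i
Denominator: 2.8^2 + 0^2 = 7.84
Result = (22.9600 + 4.7600i)/7.84

2.9286 + 0.6071i


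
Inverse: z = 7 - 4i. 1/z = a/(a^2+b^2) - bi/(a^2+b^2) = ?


|z|^2 = 49+16 = 65
1/z = (7 + 4i)/65

1/z = 0.1077 + 0.0615i


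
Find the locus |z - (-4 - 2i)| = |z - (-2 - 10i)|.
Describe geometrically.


Equal distances means the locus is the perpendicular bisector of z1 and z2.
Midpoint = ((-4+(-2))/2, (-2+(-10))/2) = (-3.0000, -6.0000)

Perpendicular bisector through (-3.0000, -6.0000)


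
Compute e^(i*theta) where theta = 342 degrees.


cos(342°) = 0.9511
sin(342°) = -0.3090

e^(i*342°) = 0.9511 - 0.3090i


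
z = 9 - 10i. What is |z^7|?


|z| = sqrt(81+100) = sqrt(181) = 13.4536
|z^7| = |z|^7 = (sqrt(181))^7 = 181^3 * sqrt(181) = 5929741*sqrt(181)

|z^7| = 5929741*sqrt(181) ≈ 79776506.1105


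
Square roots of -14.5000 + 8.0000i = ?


|z| = sqrt(210.25+64) = 16.5605
sqrt((|z|+a)/2) = sqrt((16.5605+(-14.5))/2) = sqrt(1.0302) = 1.0150
sqrt((|z|-a)/2) = sqrt((16.5605-(-14.5))/2) = sqrt(15.5302) = 3.9408

±(1.0150 + 3.9408i) i.e. 1.0150 + 3.9408i and -1.0150 - 3.9408i


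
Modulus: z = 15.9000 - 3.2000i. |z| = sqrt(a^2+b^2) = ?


|z| = sqrt(15.9^2 + (-3.2)^2) = sqrt(252.81 + 10.24) = sqrt(263.05) = 16.2188

|z| = 16.2188


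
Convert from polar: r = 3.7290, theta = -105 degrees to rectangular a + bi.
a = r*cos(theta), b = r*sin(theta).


a = 3.7290*cos(-105°) = 3.7290*(-0.2588) = -0.9651
b = 3.7290*sin(-105°) = 3.7290*(-0.965926) = -3.6019

-0.9651 - 3.6019i


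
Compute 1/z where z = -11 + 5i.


|z|^2 = 121+25 = 146
1/z = (-11 - 5i)/146

1/z = -0.0753 - 0.0342i


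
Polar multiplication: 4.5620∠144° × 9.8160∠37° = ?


r = 4.5620 * 9.8160 = 44.7806
theta = 144° + 37° = 181° = 181° (mod 360)

44.7806 cis(181°)


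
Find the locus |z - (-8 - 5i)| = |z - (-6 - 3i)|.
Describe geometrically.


Equal distances means the locus is the perpendicular bisector of z1 and z2.
Midpoint = ((-8+(-6))/2, (-5+(-3))/2) = (-7.0000, -4.0000)

Perpendicular bisector through (-7.0000, -4.0000)


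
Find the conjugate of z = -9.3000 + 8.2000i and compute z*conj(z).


z_bar = -9.3000 - 8.2000i
z*z_bar = (-9.3)^2 + 8.2^2 = 86.49 + 67.24 = 153.73

z_bar = -9.3000 - 8.2000i, z*z_bar = 153.73


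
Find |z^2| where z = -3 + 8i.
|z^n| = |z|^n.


|z| = sqrt(9+64) = sqrt(73) = 8.5440
|z^2| = |z|^2 = (sqrt(73))^2 = 73

|z^2| = 73


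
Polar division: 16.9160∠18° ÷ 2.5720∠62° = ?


r = 16.9160 / 2.5720 = 6.5770
theta = 18° - 62° = -44° = 316° (mod 360)

6.5770 cis(316°)


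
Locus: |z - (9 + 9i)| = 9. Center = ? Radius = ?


|z - z0| = r is a circle with center z0 and radius r.
Center = (9, 9), radius = 9

Circle with center (9, 9) and radius 9


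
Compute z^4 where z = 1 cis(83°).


r^4 = 1^4 = 1
n*theta = 4*83° = 332° = 332° (mod 360)
a = 1*cos(332°) = 0.8829
b = 1*sin(332°) = -0.4695

1 cis(332°) = 0.8829 - 0.4695i


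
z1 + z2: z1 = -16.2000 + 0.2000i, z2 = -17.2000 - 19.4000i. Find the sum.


Real: -16.2 - 17.2 = -33.4
Imag: 0.2 - 19.4 = -19.2

-33.4000 - 19.2000i


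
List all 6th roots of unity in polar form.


The 6th roots of unity are cis(360k/6°) for k=0..5
Angle step = 360/6 = 60°
Primitive root: cis(60°)
Primitive root = 0.5000 + 0.8660i

6 roots at angles: 0°, 60°, 120°, 180°, 240°, 300°


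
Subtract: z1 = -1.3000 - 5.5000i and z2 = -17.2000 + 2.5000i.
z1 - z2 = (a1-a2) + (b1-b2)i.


Real: -1.3 + 17.2 = 15.9
Imag: -5.5 - 2.5 = -8

15.9000 - 8.0000i


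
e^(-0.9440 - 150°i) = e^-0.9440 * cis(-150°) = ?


e^-0.9440 = 0.38907
cos(-150°) = -0.866
sin(-150°) = -0.5
Real = 0.38907*(-0.866) = -0.3369
Imag = 0.38907*(-0.5) = -0.1945

-0.3369 - 0.1945i


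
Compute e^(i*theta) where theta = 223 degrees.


cos(223°) = -0.7314
sin(223°) = -0.6820

e^(i*223°) = -0.7314 - 0.6820i


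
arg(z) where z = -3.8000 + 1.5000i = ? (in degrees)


Re = -3.8, Im = 1.5
arg = atan2(1.5, -3.8) = 158.4590 degrees

arg(z) = 158.4590 degrees


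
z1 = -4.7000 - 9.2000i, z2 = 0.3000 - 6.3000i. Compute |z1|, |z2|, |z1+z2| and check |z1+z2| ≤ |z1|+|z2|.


|z1| = sqrt((-4.7)^2 + (-9.2)^2) = sqrt(106.73) = 10.3310
|z2| = sqrt(0.3^2 + (-6.3)^2) = sqrt(39.78) = 6.3071
z1+z2 = -4.4000 - 15.5000i
|z1+z2| = sqrt(259.61) = 16.1124
|z1|+|z2| = 10.3310 + 6.3071 = 16.6381

|z1+z2| = 16.1124 ≤ |z1|+|z2| = 16.6381 (verified)


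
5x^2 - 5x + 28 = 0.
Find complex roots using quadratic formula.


disc = (-5)^2 - 4*5*28 = 25 - 560 = -535
sqrt(|disc|) = sqrt(535) = 23.1301
Real part = 5/(2*5) = 0.5000
Imag part = 23.1301/(2*5) = 2.3130

0.5000 ± 2.3130i


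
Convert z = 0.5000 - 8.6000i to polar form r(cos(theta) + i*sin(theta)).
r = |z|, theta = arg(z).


r = sqrt(0.25+73.96) = sqrt(74.21) = 8.6145
theta = atan2(-8.6, 0.5) = -86.6726 degrees

r = 8.6145, theta = -86.6726 degrees


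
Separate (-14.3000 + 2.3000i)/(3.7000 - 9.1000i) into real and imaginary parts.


Multiply by conjugate: (-14.3000 + 2.3000i)(3.7000 + 9.1000i) / (3.7^2 + (-9.1)^2)
Numerator real = -14.3*3.7 + 2.3*(-9.1) = -73.84
Numerator imag = 2.3*3.7 - (-14.3)*(-9.1) = -121.62
Denominator = 96.5
Re(z) = -73.84/96.5 = -0.7652
Im(z) = -121.62/96.5 = -1.2603

Re(z) = -0.7652, Im(z) = -1.2603


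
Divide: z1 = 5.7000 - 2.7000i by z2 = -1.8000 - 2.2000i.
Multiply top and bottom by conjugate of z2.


Conjugate of z2 = -1.8000 + 2.2000i
Numerator: (5.7000 - 2.7000i)(-1.8000 + 2.2000i) = -4.3200 + 17.4000i
Denominator: (-1.8)^2 + (-2.2)^2 = 8.08
Result = (-4.3200 + 17.4000i)/8.08

-0.5347 + 2.1535i


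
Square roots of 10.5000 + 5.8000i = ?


|z| = sqrt(110.25+33.64) = 11.9954
sqrt((|z|+a)/2) = sqrt((11.9954+10.5)/2) = sqrt(11.2477) = 3.3538
sqrt((|z|-a)/2) = sqrt((11.9954-10.5)/2) = sqrt(0.7477) = 0.8647

±(3.3538 + 0.8647i) i.e. 3.3538 + 0.8647i and -3.3538 - 0.8647i


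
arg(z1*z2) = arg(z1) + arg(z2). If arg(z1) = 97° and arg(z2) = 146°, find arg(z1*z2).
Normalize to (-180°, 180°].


arg(z1*z2) = 97° + 146° = 243°
Normalized to (-180°, 180°]: -117°

-117°


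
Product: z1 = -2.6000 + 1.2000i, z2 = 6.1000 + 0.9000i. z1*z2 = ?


Real = -2.6*6.1 - 1.2*0.9 = -15.86 - 1.08 = -16.94
Imag = -2.6*0.9 + 6.1*1.2 = -2.34 + 7.32 = 4.98

-16.9400 + 4.9800i


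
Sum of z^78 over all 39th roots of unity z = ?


The roots are w_k = w^k with w = e^(2*pi*i/39), and (w^k)^78 = (w^78)^k.
So S = 1 + u + u^2 + ... + u^(38) with u = w^78.
78 = 2*39 + 0, so 78 is a multiple of 39 and u = (w^39)^2 = 1.
Every one of the 39 terms equals 1: S = 39

S = 39


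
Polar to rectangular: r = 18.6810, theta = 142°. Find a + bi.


a = 18.6810*cos(142°) = 18.6810*(-0.78801) = -14.7208
b = 18.6810*sin(142°) = 18.6810*0.615661 = 11.5012

-14.7208 + 11.5012i


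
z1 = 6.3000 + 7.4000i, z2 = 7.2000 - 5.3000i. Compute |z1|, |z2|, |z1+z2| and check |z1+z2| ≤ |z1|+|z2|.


|z1| = sqrt(6.3^2 + 7.4^2) = sqrt(94.45) = 9.7185
|z2| = sqrt(7.2^2 + (-5.3)^2) = sqrt(79.93) = 8.9404
z1+z2 = 13.5000 + 2.1000i
|z1+z2| = sqrt(186.66) = 13.6624
|z1|+|z2| = 9.7185 + 8.9404 = 18.6589

|z1+z2| = 13.6624 ≤ |z1|+|z2| = 18.6589 (verified)


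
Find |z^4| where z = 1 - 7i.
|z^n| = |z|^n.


|z| = sqrt(1+49) = sqrt(50) = 7.0711
|z^4| = |z|^4 = (sqrt(50))^4 = 50^2 = 2500

|z^4| = 2500


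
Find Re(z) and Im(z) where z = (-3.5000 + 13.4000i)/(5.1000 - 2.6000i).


Multiply by conjugate: (-3.5000 + 13.4000i)(5.1000 + 2.6000i) / (5.1^2 + (-2.6)^2)
Numerator real = -3.5*5.1 + 13.4*(-2.6) = -52.69
Numerator imag = 13.4*5.1 - (-3.5)*(-2.6) = 59.24
Denominator = 32.77
Re(z) = -52.69/32.77 = -1.6079
Im(z) = 59.24/32.77 = 1.8078

Re(z) = -1.6079, Im(z) = 1.8078


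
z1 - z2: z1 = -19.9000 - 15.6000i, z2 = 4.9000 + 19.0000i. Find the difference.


Real: -19.9 - 4.9 = -24.8
Imag: -15.6 - 19 = -34.6

-24.8000 - 34.6000i


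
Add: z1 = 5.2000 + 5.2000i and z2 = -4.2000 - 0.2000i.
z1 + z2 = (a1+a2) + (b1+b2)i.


Real: 5.2 - 4.2 = 1
Imag: 5.2 - 0.2 = 5

1.0000 + 5.0000i


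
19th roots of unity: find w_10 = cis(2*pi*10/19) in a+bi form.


Angle = 360*10/19 = 189.4737°
a = cos(189.4737°) = -0.9864
b = sin(189.4737°) = -0.1646

-0.9864 - 0.1646i


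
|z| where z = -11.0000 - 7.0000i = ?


|z| = sqrt((-11)^2 + (-7)^2) = sqrt(121 + 49) = sqrt(170) = 13.0384

|z| = 13.0384


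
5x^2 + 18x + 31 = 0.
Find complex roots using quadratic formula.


disc = 18^2 - 4*5*31 = 324 - 620 = -296
sqrt(|disc|) = sqrt(296) = 17.2047
Real part = -18/(2*5) = -1.8000
Imag part = 17.2047/(2*5) = 1.7205

-1.8000 ± 1.7205i


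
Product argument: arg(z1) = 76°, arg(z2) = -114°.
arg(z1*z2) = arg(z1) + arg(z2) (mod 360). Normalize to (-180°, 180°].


arg(z1*z2) = 76° - 114° = -38°
Normalized to (-180°, 180°]: -38°

-38°


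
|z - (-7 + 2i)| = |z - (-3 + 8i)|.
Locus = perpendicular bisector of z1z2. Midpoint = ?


Equal distances means the locus is the perpendicular bisector of z1 and z2.
Midpoint = ((-7+(-3))/2, (2+8)/2) = (-5.0000, 5.0000)

Perpendicular bisector through (-5.0000, 5.0000)


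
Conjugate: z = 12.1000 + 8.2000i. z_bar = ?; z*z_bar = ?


z_bar = 12.1000 - 8.2000i
z*z_bar = 12.1^2 + 8.2^2 = 146.41 + 67.24 = 213.65

z_bar = 12.1000 - 8.2000i, z*z_bar = 213.65


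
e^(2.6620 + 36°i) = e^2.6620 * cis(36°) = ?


e^2.6620 = 14.3249
cos(36°) = 0.80902
sin(36°) = 0.58779
Real = 14.3249*0.80902 = 11.5891
Imag = 14.3249*0.58779 = 8.4200

11.5891 + 8.4200i


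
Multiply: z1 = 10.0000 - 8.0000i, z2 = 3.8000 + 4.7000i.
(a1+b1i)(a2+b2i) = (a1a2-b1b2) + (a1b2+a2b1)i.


Real = 10*3.8 - (-8)*4.7 = 38 - (-37.6) = 75.6
Imag = 10*4.7 + 3.8*(-8) = 47 - (30.4) = 16.6

75.6000 + 16.6000i


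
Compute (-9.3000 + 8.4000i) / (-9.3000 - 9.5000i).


Conjugate of z2 = -9.3000 + 9.5000i
Numerator: (-9.3000 + 8.4000i)(-9.3000 + 9.5000i) = 6.6900 - 166.4700i
Denominator: (-9.3)^2 + (-9.5)^2 = 176.74
Result = (6.6900 - 166.4700i)/176.74

0.0379 - 0.9419i


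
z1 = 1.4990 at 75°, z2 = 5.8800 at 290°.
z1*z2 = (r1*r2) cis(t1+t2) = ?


r = 1.4990 * 5.8800 = 8.8141
theta = 75° + 290° = 365° = 5° (mod 360)

8.8141 cis(5°)


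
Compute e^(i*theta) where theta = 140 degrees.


cos(140°) = -0.7660
sin(140°) = 0.6428

e^(i*140°) = -0.7660 + 0.6428i


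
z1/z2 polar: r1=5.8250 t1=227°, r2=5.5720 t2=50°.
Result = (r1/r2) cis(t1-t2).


r = 5.8250 / 5.5720 = 1.0454
theta = 227° - 50° = 177° = 177° (mod 360)

1.0454 cis(177°)


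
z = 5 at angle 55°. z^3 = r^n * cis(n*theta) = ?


r^3 = 5^3 = 125
n*theta = 3*55° = 165° = 165° (mod 360)
a = 125*cos(165°) = -120.7407
b = 125*sin(165°) = 32.3524

125 cis(165°) = -120.7407 + 32.3524i


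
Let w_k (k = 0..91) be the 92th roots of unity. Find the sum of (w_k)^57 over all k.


The roots are w_k = w^k with w = e^(2*pi*i/92), and (w^k)^57 = (w^57)^k.
So S = 1 + u + u^2 + ... + u^(91) with u = w^57.
57 = 0*92 + 57, so 57 is not a multiple of 92: u = w^57 ≠ 1 (w is a primitive 92th root), while u^92 = (w^92)^57 = 1.
Geometric series: S = (1 - u^92)/(1 - u) = (1 - 1)/(1 - u) = 0

S = 0


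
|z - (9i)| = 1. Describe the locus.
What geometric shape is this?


|z - z0| = r is a circle with center z0 and radius r.
Center = (0, 9), radius = 1

Circle with center (0, 9) and radius 1


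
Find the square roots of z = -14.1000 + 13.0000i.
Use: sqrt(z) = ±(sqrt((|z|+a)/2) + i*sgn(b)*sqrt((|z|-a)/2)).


|z| = sqrt(198.81+169) = 19.1784
sqrt((|z|+a)/2) = sqrt((19.1784+(-14.1))/2) = sqrt(2.5392) = 1.5935
sqrt((|z|-a)/2) = sqrt((19.1784-(-14.1))/2) = sqrt(16.6392) = 4.0791

±(1.5935 + 4.0791i) i.e. 1.5935 + 4.0791i and -1.5935 - 4.0791i


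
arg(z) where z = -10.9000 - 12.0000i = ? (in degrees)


Re = -10.9, Im = -12
arg = atan2(-12, -10.9) = -132.2499 degrees

arg(z) = -132.2499 degrees


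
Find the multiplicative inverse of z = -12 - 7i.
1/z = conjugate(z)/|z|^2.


|z|^2 = 144+49 = 193
1/z = (-12 + 7i)/193

1/z = -0.0622 + 0.0363i


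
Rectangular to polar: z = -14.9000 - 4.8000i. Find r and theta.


r = sqrt(222.01+23.04) = sqrt(245.05) = 15.6541
theta = atan2(-4.8, -14.9) = -162.1438 degrees

r = 15.6541, theta = -162.1438 degrees


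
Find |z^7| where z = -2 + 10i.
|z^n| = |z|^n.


|z| = sqrt(4+100) = sqrt(104) = 10.1980
|z^7| = |z|^7 = (sqrt(104))^7 = 104^3 * sqrt(104) = 1124864*sqrt(104)

|z^7| = 1124864*sqrt(104) ≈ 11471406.9723


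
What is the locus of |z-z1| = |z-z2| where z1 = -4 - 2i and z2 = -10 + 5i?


Equal distances means the locus is the perpendicular bisector of z1 and z2.
Midpoint = ((-4+(-10))/2, (-2+5)/2) = (-7.0000, 1.5000)

Perpendicular bisector through (-7.0000, 1.5000)


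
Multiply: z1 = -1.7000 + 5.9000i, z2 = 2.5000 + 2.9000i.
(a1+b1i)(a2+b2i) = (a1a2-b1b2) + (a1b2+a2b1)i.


Real = -1.7*2.5 - 5.9*2.9 = -4.25 - 17.11 = -21.36
Imag = -1.7*2.9 + 2.5*5.9 = -4.93 + 14.75 = 9.82

-21.3600 + 9.8200i


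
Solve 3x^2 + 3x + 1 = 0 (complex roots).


disc = 3^2 - 4*3*1 = 9 - 12 = -3
sqrt(|disc|) = sqrt(3) = 1.7321
Real part = -3/(2*3) = -0.5000
Imag part = 1.7321/(2*3) = 0.2887

-0.5000 ± 0.2887i


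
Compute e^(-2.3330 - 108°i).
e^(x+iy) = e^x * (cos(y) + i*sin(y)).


e^-2.3330 = 0.0970
cos(-108°) = -0.309
sin(-108°) = -0.9511
Real = 0.0970*(-0.309) = -0.0300
Imag = 0.0970*(-0.9511) = -0.0923

-0.0300 - 0.0923i


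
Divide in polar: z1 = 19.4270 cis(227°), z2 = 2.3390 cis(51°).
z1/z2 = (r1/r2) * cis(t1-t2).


r = 19.4270 / 2.3390 = 8.3057
theta = 227° - 51° = 176° = 176° (mod 360)

8.3057 cis(176°)


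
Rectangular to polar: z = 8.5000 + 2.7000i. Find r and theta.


r = sqrt(72.25+7.29) = sqrt(79.54) = 8.9185
theta = atan2(2.7, 8.5) = 17.6223 degrees

r = 8.9185, theta = 17.6223 degrees


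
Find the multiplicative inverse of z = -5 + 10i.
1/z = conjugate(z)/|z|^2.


|z|^2 = 25+100 = 125
1/z = (-5 - 10i)/125

1/z = -0.0400 - 0.0800i


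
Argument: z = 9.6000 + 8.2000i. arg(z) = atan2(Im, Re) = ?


Re = 9.6, Im = 8.2
arg = atan2(8.2, 9.6) = 40.5028 degrees

arg(z) = 40.5028 degrees
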